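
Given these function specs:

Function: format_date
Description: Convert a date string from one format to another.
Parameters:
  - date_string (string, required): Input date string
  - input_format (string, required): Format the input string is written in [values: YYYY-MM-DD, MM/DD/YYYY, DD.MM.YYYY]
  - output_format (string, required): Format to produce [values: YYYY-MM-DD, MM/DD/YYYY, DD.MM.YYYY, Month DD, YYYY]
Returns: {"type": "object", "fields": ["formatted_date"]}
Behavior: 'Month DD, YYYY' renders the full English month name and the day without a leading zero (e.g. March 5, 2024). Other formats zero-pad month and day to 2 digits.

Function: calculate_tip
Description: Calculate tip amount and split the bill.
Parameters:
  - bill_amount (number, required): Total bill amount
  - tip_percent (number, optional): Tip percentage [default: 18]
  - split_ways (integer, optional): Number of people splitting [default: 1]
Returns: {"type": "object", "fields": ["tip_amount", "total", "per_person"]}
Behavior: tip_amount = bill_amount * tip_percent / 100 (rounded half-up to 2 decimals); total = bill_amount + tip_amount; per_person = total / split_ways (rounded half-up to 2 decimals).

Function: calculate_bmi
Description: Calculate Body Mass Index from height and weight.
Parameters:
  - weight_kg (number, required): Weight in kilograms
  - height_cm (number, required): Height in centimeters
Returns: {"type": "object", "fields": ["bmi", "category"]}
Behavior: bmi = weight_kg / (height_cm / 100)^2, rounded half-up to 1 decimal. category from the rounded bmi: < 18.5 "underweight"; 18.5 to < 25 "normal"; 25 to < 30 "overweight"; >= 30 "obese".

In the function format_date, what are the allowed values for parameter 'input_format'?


The format_date spec declares:
  - input_format (string, required): Format the input string is written in [values: YYYY-MM-DD, MM/DD/YYYY, DD.MM.YYYY]
Allowed values:
YYYY-MM-DD, MM/DD/YYYY, DD.MM.YYYY


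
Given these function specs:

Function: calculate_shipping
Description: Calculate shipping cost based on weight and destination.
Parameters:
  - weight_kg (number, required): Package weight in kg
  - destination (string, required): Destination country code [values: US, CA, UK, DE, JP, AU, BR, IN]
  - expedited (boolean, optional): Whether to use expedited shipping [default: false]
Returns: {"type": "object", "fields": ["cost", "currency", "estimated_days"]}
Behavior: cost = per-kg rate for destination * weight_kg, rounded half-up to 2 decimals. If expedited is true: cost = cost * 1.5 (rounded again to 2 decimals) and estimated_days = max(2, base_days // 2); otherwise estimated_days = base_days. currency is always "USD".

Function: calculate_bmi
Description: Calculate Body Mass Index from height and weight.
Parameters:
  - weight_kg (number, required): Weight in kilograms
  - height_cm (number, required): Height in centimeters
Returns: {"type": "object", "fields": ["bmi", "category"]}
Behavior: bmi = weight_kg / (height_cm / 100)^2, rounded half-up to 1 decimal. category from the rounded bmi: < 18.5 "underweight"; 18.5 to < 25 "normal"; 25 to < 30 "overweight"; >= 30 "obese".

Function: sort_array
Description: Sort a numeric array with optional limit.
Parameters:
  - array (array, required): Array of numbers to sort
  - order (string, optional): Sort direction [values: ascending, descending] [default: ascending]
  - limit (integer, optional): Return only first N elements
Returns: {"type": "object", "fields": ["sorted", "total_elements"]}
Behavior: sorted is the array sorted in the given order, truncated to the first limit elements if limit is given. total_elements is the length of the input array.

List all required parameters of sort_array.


Parameters of sort_array and their required/optional flag:
  array: required
  order: optional
  limit: optional
array


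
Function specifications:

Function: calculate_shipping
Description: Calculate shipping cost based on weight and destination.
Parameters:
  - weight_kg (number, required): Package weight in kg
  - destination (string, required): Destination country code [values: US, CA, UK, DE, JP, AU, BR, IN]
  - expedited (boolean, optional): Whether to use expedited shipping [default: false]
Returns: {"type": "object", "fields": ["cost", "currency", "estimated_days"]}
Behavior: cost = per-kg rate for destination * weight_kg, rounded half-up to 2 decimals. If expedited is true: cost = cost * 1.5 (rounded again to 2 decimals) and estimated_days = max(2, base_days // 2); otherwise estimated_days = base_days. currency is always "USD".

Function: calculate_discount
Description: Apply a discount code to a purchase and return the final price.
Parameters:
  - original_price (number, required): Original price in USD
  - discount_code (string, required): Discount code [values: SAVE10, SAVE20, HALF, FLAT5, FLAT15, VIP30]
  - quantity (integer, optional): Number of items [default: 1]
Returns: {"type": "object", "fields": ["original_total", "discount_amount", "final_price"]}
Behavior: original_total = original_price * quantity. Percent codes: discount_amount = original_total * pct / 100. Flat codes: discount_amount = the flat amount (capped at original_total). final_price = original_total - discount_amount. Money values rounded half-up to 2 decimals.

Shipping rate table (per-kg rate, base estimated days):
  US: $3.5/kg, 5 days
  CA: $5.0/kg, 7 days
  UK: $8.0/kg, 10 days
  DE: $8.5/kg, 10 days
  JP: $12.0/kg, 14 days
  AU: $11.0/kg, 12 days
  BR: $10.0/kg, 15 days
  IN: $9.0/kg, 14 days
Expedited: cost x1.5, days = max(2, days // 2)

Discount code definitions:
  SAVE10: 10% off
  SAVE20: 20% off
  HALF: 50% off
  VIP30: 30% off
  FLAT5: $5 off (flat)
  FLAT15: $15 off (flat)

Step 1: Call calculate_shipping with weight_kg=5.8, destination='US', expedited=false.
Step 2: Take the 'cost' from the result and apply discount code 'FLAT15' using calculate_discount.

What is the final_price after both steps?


Step 1: calculate_shipping(weight_kg=5.8, destination=US, expedited=false)
  Rate for US: $3.5/kg, base 5 days
  cost = 3.5 * 5.8 = 20.3 -> 20.30
  expedited not set/false: estimated_days = 5
  -> cost = 20.30 USD
Step 2: calculate_discount(original_price=20.3, discount_code=FLAT15, quantity=1)
  original_total = 20.3 * 1 = 20.30
  FLAT15 = $15 flat: discount_amount = min(15.00, 20.30) = 15.00
  final_price = 20.30 - 15.00 = 5.30
  -> final_price = 5.30
$5.30


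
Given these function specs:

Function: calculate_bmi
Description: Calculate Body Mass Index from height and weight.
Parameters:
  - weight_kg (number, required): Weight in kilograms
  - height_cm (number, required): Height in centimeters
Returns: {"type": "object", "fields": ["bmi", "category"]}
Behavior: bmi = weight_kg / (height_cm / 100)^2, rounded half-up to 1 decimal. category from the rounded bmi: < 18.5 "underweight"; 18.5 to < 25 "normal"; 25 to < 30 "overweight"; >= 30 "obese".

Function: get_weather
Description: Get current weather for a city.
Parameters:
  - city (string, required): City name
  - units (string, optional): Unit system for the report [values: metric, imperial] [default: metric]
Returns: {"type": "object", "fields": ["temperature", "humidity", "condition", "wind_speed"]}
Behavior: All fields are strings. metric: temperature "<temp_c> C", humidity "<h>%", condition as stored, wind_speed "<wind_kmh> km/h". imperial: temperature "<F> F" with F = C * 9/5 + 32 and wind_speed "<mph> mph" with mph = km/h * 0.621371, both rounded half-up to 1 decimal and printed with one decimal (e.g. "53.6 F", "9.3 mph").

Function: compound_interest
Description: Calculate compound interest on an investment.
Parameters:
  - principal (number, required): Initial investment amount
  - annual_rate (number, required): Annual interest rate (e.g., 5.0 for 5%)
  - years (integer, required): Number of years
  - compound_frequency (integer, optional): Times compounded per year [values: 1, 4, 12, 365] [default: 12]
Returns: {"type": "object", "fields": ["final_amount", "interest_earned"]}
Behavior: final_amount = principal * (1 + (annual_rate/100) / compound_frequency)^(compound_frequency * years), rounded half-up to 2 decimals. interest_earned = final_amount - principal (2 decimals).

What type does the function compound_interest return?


The compound_interest spec declares Returns: {"type": "object", "fields": ["final_amount", "interest_earned"]}
Type:
object


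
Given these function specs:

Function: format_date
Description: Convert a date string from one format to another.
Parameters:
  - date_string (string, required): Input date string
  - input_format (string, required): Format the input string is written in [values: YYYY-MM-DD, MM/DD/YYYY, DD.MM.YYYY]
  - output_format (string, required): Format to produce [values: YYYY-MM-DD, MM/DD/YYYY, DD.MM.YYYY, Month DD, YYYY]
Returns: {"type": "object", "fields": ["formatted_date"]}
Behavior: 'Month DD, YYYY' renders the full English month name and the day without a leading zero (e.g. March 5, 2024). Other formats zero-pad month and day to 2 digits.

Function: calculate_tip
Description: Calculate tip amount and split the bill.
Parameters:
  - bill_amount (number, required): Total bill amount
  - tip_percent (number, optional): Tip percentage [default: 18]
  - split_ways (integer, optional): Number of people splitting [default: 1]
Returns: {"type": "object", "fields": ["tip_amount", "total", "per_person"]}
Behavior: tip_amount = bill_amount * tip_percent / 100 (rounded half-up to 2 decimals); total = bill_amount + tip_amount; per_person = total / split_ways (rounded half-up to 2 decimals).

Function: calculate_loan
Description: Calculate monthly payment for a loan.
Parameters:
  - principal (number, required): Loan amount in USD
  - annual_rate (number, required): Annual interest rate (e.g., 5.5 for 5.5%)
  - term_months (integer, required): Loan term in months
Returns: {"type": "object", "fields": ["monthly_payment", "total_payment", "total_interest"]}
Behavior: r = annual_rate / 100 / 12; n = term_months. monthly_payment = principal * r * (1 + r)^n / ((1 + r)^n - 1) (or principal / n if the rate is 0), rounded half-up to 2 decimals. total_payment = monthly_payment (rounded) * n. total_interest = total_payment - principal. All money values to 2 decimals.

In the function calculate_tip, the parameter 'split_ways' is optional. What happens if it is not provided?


The calculate_tip spec declares:
  - split_ways (integer, optional): Number of people splitting [default: 1]
It defaults to 1


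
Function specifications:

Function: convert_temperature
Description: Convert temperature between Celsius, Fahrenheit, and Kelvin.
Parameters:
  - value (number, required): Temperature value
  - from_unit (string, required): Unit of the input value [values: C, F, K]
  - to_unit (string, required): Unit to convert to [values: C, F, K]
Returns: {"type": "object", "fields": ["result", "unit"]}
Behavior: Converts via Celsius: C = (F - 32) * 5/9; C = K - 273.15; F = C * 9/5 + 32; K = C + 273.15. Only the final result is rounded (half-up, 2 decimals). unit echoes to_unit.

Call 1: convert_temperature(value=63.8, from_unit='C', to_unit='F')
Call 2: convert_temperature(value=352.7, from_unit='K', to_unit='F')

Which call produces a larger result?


Call 1:
  Input already in C: 63.8
  To F: 63.8 * 9/5 + 32 = 146.84
  Round to 2 decimals: 146.84
  -> 146.84 F
Call 2:
  To C: 352.7 - 273.15 = 79.55
  To F: 79.55 * 9/5 + 32 = 175.19
  Round to 2 decimals: 175.19
  -> 175.19 F
Call 2 (175.19 F)


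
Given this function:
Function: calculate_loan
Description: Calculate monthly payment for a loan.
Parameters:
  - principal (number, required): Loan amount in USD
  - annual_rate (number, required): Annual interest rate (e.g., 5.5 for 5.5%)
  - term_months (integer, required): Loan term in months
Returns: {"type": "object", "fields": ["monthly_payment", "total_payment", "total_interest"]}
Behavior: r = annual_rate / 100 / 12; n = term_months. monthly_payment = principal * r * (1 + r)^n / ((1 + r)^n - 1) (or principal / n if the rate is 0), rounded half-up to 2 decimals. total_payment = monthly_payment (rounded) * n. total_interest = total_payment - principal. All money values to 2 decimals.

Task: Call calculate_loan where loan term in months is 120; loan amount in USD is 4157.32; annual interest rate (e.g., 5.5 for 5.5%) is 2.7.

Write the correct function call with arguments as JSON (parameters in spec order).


Mapping each described value to its parameter name:
  'Loan term in months' -> term_months = 120
  'Loan amount in USD' -> principal = 4157.32
  'Annual interest rate (e.g., 5.5 for 5.5%)' -> annual_rate = 2.7
calculate_loan({"principal": 4157.32, "annual_rate": 2.7, "term_months": 120})


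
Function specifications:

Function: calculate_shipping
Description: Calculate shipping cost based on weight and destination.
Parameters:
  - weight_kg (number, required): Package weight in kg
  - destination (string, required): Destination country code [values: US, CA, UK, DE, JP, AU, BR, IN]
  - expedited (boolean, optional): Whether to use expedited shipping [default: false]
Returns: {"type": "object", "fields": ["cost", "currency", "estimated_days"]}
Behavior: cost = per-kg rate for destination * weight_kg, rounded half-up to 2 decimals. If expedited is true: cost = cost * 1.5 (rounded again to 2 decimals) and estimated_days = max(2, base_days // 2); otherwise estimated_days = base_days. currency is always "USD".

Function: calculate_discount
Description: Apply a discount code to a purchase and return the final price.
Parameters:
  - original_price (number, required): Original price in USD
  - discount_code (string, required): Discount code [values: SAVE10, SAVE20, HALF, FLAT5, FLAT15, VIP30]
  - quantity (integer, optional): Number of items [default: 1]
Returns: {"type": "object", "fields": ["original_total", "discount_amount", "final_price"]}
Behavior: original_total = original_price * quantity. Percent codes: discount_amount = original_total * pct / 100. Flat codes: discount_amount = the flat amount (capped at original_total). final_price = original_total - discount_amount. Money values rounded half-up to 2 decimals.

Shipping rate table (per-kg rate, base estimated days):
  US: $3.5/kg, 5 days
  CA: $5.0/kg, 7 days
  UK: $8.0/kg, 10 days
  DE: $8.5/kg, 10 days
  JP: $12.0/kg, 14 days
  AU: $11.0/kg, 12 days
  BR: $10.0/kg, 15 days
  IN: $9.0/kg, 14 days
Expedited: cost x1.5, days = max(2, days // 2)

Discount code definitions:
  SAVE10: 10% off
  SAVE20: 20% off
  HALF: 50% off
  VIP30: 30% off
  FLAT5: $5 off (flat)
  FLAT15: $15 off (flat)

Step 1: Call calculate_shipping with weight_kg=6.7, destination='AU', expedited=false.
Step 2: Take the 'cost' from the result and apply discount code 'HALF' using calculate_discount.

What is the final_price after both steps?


Step 1: calculate_shipping(weight_kg=6.7, destination=AU, expedited=false)
  Rate for AU: $11.0/kg, base 12 days
  cost = 11.0 * 6.7 = 73.7 -> 73.70
  expedited not set/false: estimated_days = 12
  -> cost = 73.70 USD
Step 2: calculate_discount(original_price=73.7, discount_code=HALF, quantity=1)
  original_total = 73.7 * 1 = 73.70
  HALF = 50% off: discount_amount = 73.70 * 50/100 = 36.85 -> 36.85
  final_price = 73.70 - 36.85 = 36.85
  -> final_price = 36.85
$36.85


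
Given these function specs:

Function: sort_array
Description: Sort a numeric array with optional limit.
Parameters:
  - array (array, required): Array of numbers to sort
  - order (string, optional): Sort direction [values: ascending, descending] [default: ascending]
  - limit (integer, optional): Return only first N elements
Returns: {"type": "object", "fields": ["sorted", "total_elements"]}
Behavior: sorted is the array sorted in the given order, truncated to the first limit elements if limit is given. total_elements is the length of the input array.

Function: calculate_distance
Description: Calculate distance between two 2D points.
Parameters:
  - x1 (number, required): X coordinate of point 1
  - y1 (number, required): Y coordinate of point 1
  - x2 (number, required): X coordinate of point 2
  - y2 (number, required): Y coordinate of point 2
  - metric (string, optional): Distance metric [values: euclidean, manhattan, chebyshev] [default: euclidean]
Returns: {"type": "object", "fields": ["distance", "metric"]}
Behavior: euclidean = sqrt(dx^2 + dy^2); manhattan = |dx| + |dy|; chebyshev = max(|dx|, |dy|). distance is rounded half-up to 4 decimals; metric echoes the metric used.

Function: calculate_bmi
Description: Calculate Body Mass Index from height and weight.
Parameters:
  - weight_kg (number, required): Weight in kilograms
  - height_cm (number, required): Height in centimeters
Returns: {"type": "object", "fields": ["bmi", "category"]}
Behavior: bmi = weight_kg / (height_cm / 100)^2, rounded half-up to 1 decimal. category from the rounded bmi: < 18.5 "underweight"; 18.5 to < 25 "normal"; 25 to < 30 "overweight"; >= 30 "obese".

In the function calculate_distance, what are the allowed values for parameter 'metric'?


The calculate_distance spec declares:
  - metric (string, optional): Distance metric [values: euclidean, manhattan, chebyshev] [default: euclidean]
Allowed values:
euclidean, manhattan, chebyshev


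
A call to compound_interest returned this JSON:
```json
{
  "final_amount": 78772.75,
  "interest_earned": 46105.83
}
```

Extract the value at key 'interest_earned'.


46105.83


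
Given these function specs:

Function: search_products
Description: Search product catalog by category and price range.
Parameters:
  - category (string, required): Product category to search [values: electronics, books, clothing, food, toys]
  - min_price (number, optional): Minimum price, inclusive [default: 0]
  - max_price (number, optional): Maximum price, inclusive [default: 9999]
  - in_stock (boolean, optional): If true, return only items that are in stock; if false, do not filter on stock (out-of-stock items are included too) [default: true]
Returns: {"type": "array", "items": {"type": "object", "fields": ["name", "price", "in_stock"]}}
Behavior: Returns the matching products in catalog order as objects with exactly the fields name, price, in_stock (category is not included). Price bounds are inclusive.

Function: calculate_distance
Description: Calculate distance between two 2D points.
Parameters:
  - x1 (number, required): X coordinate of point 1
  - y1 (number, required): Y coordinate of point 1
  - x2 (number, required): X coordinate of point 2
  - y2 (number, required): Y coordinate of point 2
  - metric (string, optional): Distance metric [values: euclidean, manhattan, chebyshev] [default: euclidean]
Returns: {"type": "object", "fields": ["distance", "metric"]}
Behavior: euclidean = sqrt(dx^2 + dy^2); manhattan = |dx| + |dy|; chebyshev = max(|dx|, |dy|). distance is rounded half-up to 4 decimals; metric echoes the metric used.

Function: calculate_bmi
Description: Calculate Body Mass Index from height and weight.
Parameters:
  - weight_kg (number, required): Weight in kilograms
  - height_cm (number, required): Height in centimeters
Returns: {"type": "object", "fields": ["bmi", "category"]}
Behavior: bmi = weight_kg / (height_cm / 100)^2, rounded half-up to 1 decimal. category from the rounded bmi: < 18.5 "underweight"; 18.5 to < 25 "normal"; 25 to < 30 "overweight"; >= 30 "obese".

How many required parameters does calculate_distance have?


Parameters of calculate_distance: x1 (required), y1 (required), x2 (required), y2 (required), metric (optional)
Required count:
4


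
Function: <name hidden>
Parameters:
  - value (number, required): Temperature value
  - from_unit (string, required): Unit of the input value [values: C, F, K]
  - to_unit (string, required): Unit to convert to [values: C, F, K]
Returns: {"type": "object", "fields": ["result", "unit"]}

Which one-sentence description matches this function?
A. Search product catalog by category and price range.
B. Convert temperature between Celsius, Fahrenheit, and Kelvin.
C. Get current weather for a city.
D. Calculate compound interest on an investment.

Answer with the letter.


Parameters value, from_unit, to_unit and return ["result", "unit"] fit: Convert temperature between Celsius, Fahrenheit, and Kelvin.
B


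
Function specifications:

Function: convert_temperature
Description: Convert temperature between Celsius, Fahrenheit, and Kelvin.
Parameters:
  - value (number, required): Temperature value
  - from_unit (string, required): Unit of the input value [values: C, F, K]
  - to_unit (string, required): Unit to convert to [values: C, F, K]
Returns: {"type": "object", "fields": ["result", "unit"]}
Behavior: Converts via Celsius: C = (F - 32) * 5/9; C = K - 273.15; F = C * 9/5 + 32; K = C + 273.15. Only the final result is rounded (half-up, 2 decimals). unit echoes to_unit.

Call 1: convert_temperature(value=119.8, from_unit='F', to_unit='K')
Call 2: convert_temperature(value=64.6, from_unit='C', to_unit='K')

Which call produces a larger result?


Call 1:
  To C: (119.8 - 32) * 5/9 = 48.777778
  To K: 48.777778 + 273.15 = 321.927778
  Round to 2 decimals: 321.93
  -> 321.93 K
Call 2:
  Input already in C: 64.6
  To K: 64.6 + 273.15 = 337.75
  Round to 2 decimals: 337.75
  -> 337.75 K
Call 2 (337.75 K)


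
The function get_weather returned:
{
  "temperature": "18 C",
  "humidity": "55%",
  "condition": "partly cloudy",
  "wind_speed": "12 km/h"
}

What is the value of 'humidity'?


55%


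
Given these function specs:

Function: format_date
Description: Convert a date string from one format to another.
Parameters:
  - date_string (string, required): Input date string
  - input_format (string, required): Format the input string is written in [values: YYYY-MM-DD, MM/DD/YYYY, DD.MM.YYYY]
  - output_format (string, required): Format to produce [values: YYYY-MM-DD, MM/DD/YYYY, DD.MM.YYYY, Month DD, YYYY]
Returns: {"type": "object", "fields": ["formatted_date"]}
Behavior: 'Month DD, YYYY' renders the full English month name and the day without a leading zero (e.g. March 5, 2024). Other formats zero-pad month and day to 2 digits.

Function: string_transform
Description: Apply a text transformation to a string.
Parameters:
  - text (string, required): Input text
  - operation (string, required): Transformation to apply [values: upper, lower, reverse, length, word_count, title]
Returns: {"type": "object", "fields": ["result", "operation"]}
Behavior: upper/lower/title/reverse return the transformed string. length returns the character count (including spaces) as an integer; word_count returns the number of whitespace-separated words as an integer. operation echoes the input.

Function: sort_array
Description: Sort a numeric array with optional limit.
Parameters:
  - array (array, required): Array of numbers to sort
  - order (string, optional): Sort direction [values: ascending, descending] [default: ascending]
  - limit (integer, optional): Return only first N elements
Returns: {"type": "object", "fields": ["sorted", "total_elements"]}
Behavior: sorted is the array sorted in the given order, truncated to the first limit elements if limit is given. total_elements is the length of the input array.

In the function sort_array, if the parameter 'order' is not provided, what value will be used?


The sort_array spec declares:
  - order (string, optional): Sort direction [values: ascending, descending] [default: ascending]
Default:
ascending


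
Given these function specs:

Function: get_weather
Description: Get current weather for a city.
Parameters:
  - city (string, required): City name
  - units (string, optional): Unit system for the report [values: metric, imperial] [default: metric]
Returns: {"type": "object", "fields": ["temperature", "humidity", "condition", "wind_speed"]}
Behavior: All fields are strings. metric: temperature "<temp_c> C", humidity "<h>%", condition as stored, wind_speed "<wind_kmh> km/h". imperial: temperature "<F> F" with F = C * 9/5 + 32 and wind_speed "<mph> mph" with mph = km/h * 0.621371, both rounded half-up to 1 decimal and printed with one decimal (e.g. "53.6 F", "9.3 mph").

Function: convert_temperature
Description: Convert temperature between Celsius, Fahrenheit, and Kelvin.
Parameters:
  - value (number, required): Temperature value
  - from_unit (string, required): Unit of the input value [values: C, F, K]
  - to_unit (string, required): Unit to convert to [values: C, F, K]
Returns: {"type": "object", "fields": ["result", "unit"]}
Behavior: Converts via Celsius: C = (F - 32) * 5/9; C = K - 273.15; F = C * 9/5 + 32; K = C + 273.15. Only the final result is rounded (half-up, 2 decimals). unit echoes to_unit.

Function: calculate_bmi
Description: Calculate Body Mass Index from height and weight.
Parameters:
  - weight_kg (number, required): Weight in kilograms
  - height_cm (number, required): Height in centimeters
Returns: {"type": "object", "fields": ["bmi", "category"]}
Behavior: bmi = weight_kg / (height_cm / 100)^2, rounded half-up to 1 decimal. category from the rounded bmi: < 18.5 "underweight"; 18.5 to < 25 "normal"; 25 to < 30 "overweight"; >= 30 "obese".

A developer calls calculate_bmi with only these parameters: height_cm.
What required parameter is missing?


Required parameters: weight_kg, height_cm
Provided: height_cm
Missing: weight_kg
weight_kg


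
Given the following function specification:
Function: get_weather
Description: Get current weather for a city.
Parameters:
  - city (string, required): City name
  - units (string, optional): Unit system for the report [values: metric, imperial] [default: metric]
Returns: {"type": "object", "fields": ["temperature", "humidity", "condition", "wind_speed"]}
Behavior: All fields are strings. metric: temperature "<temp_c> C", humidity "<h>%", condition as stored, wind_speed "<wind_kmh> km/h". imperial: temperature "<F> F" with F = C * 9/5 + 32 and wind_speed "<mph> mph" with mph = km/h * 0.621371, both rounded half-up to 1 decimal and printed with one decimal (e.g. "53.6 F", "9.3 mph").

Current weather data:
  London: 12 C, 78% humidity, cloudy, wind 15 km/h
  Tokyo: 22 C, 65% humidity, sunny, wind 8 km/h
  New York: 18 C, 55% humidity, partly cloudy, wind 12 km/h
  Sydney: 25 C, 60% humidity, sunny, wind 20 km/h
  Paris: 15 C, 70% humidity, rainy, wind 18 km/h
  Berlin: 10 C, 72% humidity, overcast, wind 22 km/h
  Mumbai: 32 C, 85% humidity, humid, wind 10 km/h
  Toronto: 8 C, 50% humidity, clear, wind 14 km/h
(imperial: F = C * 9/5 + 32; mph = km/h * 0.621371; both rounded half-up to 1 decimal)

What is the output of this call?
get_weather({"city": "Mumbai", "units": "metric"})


Mumbai record: 32 C, 85%, humid, 10 km/h
metric: report values as stored ('<temp_c> C', '<humidity>%', '<wind_kmh> km/h')
Output:
{"temperature": "32 C", "humidity": "85%", "condition": "humid", "wind_speed": "10 km/h"}


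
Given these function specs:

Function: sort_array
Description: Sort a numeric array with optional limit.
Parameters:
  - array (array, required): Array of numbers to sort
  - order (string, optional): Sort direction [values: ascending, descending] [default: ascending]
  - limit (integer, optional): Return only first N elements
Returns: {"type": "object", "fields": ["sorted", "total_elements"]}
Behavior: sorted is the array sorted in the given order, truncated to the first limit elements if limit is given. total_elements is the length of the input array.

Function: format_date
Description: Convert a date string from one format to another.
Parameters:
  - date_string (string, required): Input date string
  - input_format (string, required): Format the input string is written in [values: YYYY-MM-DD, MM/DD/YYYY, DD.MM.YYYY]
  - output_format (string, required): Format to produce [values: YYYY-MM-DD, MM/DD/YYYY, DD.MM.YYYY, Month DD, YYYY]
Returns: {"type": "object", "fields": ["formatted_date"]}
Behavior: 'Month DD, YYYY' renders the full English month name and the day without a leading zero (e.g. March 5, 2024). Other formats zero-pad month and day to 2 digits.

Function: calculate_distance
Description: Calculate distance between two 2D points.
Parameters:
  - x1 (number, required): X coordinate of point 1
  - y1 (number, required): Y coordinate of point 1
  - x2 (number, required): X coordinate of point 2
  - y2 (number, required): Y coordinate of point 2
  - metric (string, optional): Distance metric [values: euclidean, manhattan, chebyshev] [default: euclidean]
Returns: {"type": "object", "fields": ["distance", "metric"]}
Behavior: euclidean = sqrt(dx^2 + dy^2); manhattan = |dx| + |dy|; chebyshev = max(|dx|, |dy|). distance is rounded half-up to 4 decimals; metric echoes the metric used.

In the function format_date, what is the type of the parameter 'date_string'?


The format_date spec declares:
  - date_string (string, required): Input date string
Type:
string


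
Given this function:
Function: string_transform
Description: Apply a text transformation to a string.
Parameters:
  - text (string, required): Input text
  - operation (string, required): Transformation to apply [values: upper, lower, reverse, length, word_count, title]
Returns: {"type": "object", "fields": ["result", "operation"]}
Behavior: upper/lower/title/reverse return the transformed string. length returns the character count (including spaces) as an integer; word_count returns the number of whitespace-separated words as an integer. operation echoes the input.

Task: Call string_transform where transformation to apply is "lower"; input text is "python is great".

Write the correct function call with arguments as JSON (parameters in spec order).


Mapping each described value to its parameter name:
  'Transformation to apply' -> operation = "lower"
  'Input text' -> text = "python is great"
string_transform({"text": "python is great", "operation": "lower"})


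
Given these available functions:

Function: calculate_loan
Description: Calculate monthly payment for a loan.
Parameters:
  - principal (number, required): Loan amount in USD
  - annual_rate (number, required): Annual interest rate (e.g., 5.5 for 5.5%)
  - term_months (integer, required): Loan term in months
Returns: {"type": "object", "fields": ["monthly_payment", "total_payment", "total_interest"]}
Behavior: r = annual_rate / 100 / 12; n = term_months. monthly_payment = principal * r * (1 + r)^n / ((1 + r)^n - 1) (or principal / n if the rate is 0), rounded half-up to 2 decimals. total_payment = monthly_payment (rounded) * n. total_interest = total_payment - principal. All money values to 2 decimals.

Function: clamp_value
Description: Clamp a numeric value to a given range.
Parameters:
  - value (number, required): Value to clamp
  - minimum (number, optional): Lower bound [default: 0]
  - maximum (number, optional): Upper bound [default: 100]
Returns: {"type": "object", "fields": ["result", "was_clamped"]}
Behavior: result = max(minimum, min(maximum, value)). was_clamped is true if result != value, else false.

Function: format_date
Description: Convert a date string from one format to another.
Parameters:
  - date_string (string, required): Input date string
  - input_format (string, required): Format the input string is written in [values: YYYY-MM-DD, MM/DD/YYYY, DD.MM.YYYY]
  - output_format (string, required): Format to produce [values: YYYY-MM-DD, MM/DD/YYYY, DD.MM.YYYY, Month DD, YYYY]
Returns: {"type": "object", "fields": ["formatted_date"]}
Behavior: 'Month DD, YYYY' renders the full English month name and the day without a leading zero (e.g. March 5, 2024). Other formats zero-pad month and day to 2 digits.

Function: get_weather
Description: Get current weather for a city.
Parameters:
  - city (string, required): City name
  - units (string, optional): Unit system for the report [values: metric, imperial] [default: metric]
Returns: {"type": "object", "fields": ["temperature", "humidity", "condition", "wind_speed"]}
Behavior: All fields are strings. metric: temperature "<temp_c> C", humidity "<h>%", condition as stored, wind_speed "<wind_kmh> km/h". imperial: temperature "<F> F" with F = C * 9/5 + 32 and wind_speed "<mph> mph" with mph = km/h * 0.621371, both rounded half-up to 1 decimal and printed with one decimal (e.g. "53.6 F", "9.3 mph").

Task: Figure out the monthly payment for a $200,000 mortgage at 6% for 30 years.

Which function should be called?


The task needs a function whose description is: Calculate monthly payment for a loan.
calculate_loan


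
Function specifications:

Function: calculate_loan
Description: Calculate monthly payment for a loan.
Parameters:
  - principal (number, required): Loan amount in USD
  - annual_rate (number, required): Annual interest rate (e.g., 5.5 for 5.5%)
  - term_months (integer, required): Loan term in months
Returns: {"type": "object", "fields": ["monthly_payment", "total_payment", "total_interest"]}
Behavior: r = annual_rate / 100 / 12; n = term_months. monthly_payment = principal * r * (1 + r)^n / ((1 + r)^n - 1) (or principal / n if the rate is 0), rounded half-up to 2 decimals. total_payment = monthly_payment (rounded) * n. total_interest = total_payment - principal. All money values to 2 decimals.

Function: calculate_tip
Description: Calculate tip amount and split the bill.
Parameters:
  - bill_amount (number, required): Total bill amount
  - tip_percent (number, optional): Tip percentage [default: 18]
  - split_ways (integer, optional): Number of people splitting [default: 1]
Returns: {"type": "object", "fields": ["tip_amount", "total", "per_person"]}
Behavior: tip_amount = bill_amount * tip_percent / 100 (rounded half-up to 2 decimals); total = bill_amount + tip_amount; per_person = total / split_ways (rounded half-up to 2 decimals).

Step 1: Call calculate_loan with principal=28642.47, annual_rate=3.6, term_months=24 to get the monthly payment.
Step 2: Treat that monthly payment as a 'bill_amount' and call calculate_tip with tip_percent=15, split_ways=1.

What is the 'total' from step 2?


Step 1: calculate_loan(principal=28642.47, annual_rate=3.6, term_months=24)
  r = 3.6 / 100 / 12 = 0.003 (keep full precision)
  (1 + r)^24 = 1.07453952
  monthly_payment = 28642.47 * 0.003 * 1.07453952 / (1.07453952 - 1) = 1238.703964 -> 1238.70
  total_payment = 1238.70 * 24 = 29728.80
  total_interest = 29728.80 - 28642.47 = 1086.33
  -> monthly_payment = 1238.70
Step 2: calculate_tip(bill_amount=1238.7, tip_percent=15, split_ways=1)
  tip_amount = 1238.7 * 15/100 = 185.805 -> 185.81
  total = 1238.7 + 185.81 = 1424.51
  per_person = 1424.51 / 1 = 1424.51 -> 1424.51
  -> total = 1424.51
$1424.51


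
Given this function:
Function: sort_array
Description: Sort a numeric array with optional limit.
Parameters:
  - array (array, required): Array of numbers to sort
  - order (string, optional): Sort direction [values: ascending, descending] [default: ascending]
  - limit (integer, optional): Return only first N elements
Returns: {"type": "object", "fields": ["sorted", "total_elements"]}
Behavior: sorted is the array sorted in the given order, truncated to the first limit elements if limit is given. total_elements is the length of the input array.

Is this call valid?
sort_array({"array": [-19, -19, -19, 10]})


Checking all required parameters present and types match... All valid.
Valid


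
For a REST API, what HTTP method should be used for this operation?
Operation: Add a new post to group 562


GET = read, POST = create, PUT = update/replace, DELETE = remove
This operation is a create.
POST


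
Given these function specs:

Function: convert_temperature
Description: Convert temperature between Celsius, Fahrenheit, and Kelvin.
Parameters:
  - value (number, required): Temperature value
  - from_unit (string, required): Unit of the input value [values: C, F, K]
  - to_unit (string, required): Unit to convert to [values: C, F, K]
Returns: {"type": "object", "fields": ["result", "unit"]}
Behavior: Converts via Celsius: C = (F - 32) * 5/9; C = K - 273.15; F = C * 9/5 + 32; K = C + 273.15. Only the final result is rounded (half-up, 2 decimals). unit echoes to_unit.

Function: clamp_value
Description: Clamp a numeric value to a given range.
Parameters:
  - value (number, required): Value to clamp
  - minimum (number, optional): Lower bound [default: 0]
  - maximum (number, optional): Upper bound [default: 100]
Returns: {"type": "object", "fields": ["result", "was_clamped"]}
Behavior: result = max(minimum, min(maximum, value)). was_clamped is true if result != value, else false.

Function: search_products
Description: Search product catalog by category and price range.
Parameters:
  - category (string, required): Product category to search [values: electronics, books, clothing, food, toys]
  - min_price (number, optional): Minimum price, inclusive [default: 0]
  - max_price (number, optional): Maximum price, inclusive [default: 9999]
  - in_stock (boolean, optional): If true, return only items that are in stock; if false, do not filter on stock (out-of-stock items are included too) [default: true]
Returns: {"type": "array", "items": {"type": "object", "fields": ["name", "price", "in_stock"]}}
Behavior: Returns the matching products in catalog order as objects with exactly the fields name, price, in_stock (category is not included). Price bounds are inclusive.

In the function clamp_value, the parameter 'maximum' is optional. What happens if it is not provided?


The clamp_value spec declares:
  - maximum (number, optional): Upper bound [default: 100]
It defaults to 100


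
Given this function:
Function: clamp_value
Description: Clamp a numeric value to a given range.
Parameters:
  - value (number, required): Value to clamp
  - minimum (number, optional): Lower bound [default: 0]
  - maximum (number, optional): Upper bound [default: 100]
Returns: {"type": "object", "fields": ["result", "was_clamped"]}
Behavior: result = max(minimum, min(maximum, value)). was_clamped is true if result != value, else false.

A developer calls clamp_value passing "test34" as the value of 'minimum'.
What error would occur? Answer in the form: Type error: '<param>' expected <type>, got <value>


Spec: 'minimum' is declared as number; "test34" is a string.
Type error: 'minimum' expected number, got "test34"


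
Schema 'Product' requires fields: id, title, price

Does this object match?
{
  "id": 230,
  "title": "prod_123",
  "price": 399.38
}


Checking required fields... All present.
Valid - all required fields present


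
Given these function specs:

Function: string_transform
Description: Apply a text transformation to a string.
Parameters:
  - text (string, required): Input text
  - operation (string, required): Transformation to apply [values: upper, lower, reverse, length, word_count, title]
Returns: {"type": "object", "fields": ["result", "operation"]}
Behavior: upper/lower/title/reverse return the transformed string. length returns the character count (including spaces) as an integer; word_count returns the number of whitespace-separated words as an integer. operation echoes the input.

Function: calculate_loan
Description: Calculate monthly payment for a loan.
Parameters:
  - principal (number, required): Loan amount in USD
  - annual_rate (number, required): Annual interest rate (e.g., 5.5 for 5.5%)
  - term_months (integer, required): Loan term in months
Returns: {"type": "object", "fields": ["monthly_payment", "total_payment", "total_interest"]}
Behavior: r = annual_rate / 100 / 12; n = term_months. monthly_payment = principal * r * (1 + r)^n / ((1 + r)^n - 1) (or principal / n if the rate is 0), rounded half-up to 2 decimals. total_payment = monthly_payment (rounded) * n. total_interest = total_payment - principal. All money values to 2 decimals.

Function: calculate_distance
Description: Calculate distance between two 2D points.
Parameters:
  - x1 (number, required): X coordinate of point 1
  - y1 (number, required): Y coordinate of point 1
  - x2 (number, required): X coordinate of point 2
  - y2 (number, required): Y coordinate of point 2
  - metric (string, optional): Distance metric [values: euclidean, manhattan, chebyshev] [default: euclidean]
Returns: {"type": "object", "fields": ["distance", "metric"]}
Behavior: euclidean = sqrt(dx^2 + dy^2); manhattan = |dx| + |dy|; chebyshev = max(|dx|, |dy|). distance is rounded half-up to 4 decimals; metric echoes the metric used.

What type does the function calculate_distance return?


The calculate_distance spec declares Returns: {"type": "object", "fields": ["distance", "metric"]}
Type:
object
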